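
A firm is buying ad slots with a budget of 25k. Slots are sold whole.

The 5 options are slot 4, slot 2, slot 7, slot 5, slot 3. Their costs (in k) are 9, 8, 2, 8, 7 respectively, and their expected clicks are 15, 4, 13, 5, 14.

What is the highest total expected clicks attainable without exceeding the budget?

This is an integer program with binary decision variables.
slot 4 + slot 7 + slot 3: cost 9 + 2 + 7 = 18 ≤ 25, expected clicks 15 + 13 + 14 = 42.
slot 4 + slot 5 + slot 3: cost 9 + 8 + 7 = 24 ≤ 25, expected clicks 15 + 5 + 14 = 34.
slot 2 + slot 7 + slot 5 + slot 3: cost 8 + 2 + 8 + 7 = 25 ≤ 25, expected clicks 4 + 13 + 5 + 14 = 36.
Best is slot 4, slot 7, and slot 3 with total expected clicks 42.

42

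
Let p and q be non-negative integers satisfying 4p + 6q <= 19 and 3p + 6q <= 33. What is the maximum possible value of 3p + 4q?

13

Relaxing integrality, the LP optimum is 14.25 at (p,q) = (4.75, 0), which is not an integer point.
(p,q)=(3,1): 4·3+6·1=18≤19, 3·3+6·1=15≤33, objective 13.
(p,q)=(4,0): 4·4+6·0=16≤19, 3·4+6·0=12≤33, objective 12.
(p,q)=(2,1): 4·2+6·1=14≤19, 3·2+6·1=12≤33, objective 10.
(p,q)=(3,0): 4·3+6·0=12≤19, 3·3+6·0=9≤33, objective 9.
Maximum is 13 at (p,q)=(3,1).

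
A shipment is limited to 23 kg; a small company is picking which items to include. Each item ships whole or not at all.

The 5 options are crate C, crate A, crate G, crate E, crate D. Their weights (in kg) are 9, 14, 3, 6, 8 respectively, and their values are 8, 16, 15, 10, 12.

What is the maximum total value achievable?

41

Allowing fractional choices, the relaxed optimum would be about 43.9, but items are indivisible.
crate A + crate G + crate E: weight 14 + 3 + 6 = 23 ≤ 23, value 16 + 15 + 10 = 41.
crate G + crate E + crate D: weight 3 + 6 + 8 = 17 ≤ 23, value 15 + 10 + 12 = 37.
crate C + crate G + crate D: weight 9 + 3 + 8 = 20 ≤ 23, value 8 + 15 + 12 = 35.
Best is crate A, crate G, and crate E with total value 41.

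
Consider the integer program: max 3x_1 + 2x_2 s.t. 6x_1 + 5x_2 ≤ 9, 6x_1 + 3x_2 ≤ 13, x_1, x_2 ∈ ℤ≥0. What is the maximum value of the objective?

3

The continuous relaxation peaks at (1.5, 0) with value 4.50; rounding to a feasible lattice point costs some objective.
(x_1,x_2)=(1,0): 6·1+5·0=6≤9, 6·1+3·0=6≤13, objective 3.
(x_1,x_2)=(0,1): 6·0+5·1=5≤9, 6·0+3·1=3≤13, objective 2.
(x_1,x_2)=(0,0): 6·0+5·0=0≤9, 6·0+3·0=0≤13, objective 0.
The best lattice point is (1,0), giving 3.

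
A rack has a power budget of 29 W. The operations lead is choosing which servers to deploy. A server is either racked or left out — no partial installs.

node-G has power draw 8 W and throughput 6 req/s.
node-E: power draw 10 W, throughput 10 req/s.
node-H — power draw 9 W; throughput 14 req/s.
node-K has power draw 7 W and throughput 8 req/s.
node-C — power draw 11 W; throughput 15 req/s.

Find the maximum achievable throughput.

This is an integer program with binary decision variables.
Take node-H, node-K, and node-C: power draw 9 + 7 + 11 = 27 ≤ 29, throughput 14 + 8 + 15 = 37.
No other feasible combination does better.

37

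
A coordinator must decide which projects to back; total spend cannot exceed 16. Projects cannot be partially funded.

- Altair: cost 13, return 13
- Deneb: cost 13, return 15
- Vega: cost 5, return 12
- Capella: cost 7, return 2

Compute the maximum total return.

15

Take Deneb: cost 13 ≤ 16, return 15.
No other feasible combination does better.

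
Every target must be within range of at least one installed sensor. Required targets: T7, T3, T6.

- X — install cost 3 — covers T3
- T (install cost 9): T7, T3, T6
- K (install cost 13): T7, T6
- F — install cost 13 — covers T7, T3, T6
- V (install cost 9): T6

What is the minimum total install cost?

This is a weighted set-cover instance.
The greedy cost-per-new-target heuristic would pick X and T for 12, but a cheaper cover exists.
T alone covers T7, T3, T6 — every target.
Total install cost: 9.
No cover costs less than 9.

9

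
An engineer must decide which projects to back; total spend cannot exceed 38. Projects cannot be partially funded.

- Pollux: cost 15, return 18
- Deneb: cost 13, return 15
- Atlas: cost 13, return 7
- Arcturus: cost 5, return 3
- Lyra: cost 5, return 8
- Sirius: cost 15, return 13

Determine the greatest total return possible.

44

Take Pollux, Deneb, Arcturus, and Lyra: cost 15 + 13 + 5 + 5 = 38 ≤ 38, return 18 + 15 + 3 + 8 = 44.
No other feasible combination does better.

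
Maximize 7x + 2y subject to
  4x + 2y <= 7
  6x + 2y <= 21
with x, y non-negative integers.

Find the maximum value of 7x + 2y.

Relaxing integrality, the LP optimum is 12.25 at (x,y) = (1.75, 0), which is not an integer point.
(x,y)=(1,1): 4·1+2·1=6≤7, 6·1+2·1=8≤21, objective 9.
(x,y)=(1,0): 4·1+2·0=4≤7, 6·1+2·0=6≤21, objective 7.
(x,y)=(0,2): 4·0+2·2=4≤7, 6·0+2·2=4≤21, objective 4.
The best lattice point is (1,1), giving 9.

9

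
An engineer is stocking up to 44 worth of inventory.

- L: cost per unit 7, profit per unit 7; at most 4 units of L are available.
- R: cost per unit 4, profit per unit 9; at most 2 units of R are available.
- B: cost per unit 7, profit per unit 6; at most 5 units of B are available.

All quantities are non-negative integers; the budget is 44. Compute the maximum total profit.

R has the best ratio (9/4); taking only R gives at most 2×9 = 18 (stopped by the supply cap of 2).
Mixing does better — 4×L, 2×R, and 1×B: cost 43 ≤ 44, profit 4·7 + 2·9 + 1·6 = 52.

52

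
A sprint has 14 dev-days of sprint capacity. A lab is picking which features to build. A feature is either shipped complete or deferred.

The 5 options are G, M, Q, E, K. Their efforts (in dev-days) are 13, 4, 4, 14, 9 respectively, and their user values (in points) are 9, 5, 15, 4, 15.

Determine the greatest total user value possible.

Take Q and K: effort 4 + 9 = 13 ≤ 14, user value 15 + 15 = 30.
No other feasible combination does better.

30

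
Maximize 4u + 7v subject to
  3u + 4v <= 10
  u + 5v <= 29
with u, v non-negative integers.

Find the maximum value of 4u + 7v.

(u,v)=(2,1): 3·2+4·1=10≤10, 1·2+5·1=7≤29, objective 15.
(u,v)=(0,2): 3·0+4·2=8≤10, 1·0+5·2=10≤29, objective 14.
(u,v)=(3,0): 3·3+4·0=9≤10, 1·3+5·0=3≤29, objective 12.
The best lattice point is (2,1), giving 15.

15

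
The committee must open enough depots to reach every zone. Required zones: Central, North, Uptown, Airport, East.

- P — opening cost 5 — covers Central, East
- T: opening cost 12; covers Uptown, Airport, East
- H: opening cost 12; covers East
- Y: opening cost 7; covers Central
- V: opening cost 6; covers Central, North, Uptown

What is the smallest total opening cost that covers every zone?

18

The greedy cost-per-new-zone heuristic would pick V, P, and T for 23, but a cheaper cover exists.
Choose T and V: together they cover Central, North, Uptown, Airport, East — every zone.
Total opening cost: 12 + 6 = 18.
No cover costs less than 18.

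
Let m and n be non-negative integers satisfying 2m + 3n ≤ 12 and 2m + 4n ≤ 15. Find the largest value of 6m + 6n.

36

(m,n)=(6,0) is feasible, giving 36.
(m,n)=(5,0) is feasible, giving 30.
No feasible integer point exceeds 36.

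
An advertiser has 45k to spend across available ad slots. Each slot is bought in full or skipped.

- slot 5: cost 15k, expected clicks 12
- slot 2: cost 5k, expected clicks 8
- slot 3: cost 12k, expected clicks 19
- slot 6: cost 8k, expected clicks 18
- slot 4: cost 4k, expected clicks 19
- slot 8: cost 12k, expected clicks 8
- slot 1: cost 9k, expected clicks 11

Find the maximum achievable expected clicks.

76

Allowing fractional choices, the relaxed optimum would be about 80.6, but ad slots are indivisible.
slot 2 + slot 3 + slot 6 + slot 4 + slot 1: cost 5 + 12 + 8 + 4 + 9 = 38 ≤ 45, expected clicks 8 + 19 + 18 + 19 + 11 = 75.
slot 3 + slot 6 + slot 4 + slot 8 + slot 1: cost 12 + 8 + 4 + 12 + 9 = 45 ≤ 45, expected clicks 19 + 18 + 19 + 8 + 11 = 75.
slot 5 + slot 2 + slot 3 + slot 6 + slot 4: cost 15 + 5 + 12 + 8 + 4 = 44 ≤ 45, expected clicks 12 + 8 + 19 + 18 + 19 = 76.
Best is slot 5, slot 2, slot 3, slot 6, and slot 4 with total expected clicks 76.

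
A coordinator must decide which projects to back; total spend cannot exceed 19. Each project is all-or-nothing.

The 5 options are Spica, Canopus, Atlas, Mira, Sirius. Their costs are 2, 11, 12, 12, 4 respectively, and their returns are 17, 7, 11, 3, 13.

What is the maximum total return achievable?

This is an integer program with binary decision variables.
Spica + Canopus + Sirius: cost 2 + 11 + 4 = 17 ≤ 19, return 17 + 7 + 13 = 37.
Spica + Atlas + Sirius: cost 2 + 12 + 4 = 18 ≤ 19, return 17 + 11 + 13 = 41.
Spica + Mira + Sirius: cost 2 + 12 + 4 = 18 ≤ 19, return 17 + 3 + 13 = 33.
Best is Spica, Atlas, and Sirius with total return 41.

41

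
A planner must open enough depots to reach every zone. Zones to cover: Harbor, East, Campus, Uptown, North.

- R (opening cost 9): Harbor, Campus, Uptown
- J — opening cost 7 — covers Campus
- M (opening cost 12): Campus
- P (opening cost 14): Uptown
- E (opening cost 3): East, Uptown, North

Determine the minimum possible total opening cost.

12

Choose R and E: together they cover Harbor, East, Campus, Uptown, North — every zone.
Total opening cost: 9 + 3 = 12.
No cover costs less than 12.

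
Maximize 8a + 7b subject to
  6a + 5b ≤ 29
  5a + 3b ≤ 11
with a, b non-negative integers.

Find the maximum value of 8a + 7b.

22

The continuous relaxation peaks at (0, 3.67) with value 25.67; rounding to a feasible lattice point costs some objective.
(a,b)=(1,2): 6·1+5·2=16≤29, 5·1+3·2=11≤11, objective 22.
(a,b)=(0,3): 6·0+5·3=15≤29, 5·0+3·3=9≤11, objective 21.
(a,b)=(1,1): 6·1+5·1=11≤29, 5·1+3·1=8≤11, objective 15.
Maximum is 22 at (a,b)=(1,2).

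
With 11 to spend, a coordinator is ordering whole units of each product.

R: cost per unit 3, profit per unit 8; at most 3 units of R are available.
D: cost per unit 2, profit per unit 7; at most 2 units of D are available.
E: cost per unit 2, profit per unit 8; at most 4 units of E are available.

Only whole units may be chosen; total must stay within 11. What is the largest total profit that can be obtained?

40

E has the best ratio (8/2); taking only E gives at most 4×8 = 32 (stopped by the supply cap of 4).
Mixing does better — 1×R and 4×E: cost 11 ≤ 11, profit 1·8 + 4·8 = 40.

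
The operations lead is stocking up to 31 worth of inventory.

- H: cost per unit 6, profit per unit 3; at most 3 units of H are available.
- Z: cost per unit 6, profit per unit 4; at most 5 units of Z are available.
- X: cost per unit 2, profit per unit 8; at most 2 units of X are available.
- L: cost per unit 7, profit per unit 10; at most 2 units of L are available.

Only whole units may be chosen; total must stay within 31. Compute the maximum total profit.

44

This is a bounded integer knapsack.
X has the best ratio (8/2); taking only X gives at most 2×8 = 16 (stopped by the supply cap of 2).
Mixing does better — 2×Z, 2×X, and 2×L: cost 30 ≤ 31, profit 2·4 + 2·8 + 2·10 = 44.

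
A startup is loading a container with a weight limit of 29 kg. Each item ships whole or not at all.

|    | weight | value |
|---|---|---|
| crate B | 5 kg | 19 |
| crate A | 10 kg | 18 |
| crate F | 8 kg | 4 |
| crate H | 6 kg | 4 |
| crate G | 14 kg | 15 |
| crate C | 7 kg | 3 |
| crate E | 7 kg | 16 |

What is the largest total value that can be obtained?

57

Allowing fractional choices, the relaxed optimum would be about 60.5, but items are indivisible.
crate B + crate A + crate H + crate E: weight 5 + 10 + 6 + 7 = 28 ≤ 29, value 19 + 18 + 4 + 16 = 57.
crate B + crate A + crate C + crate E: weight 5 + 10 + 7 + 7 = 29 ≤ 29, value 19 + 18 + 3 + 16 = 56.
Best is crate B, crate A, crate H, and crate E with total value 57.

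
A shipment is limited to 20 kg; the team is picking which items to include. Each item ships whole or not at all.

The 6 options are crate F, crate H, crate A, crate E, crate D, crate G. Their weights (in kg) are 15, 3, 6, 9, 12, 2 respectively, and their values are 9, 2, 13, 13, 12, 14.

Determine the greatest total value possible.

42

Allowing fractional choices, the relaxed optimum would be about 43.0, but items are indivisible.
crate A + crate E + crate G: weight 6 + 9 + 2 = 17 ≤ 20, value 13 + 13 + 14 = 40.
crate H + crate A + crate E + crate G: weight 3 + 6 + 9 + 2 = 20 ≤ 20, value 2 + 13 + 13 + 14 = 42.
Best is crate H, crate A, crate E, and crate G with total value 42.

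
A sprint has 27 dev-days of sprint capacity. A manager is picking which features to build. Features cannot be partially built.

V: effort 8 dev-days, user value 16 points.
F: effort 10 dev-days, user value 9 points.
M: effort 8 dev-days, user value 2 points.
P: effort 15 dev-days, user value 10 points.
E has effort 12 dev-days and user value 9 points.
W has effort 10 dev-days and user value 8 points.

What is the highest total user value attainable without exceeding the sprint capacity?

27

This is an integer program with binary decision variables.
Allowing fractional choices, the relaxed optimum would be about 32.2, but features are indivisible.
V + M + W: effort 8 + 8 + 10 = 26 ≤ 27, user value 16 + 2 + 8 = 26.
V + P: effort 8 + 15 = 23 ≤ 27, user value 16 + 10 = 26.
V + F + M: effort 8 + 10 + 8 = 26 ≤ 27, user value 16 + 9 + 2 = 27.
Best is V, F, and M with total user value 27.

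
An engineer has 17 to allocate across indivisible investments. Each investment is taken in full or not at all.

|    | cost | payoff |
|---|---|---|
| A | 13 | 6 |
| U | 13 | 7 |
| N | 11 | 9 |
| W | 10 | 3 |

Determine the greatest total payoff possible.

9

Take N: cost 11 ≤ 17, payoff 9.
No other feasible combination does better.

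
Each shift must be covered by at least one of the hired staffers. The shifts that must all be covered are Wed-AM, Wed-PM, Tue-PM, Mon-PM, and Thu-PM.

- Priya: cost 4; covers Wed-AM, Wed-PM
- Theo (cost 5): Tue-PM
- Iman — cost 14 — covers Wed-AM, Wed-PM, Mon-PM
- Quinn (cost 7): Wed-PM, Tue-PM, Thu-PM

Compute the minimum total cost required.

The greedy cost-per-new-shift heuristic would pick Priya, Quinn, and Iman for 25, but a cheaper cover exists.
Choose Iman and Quinn: together they cover Wed-AM, Wed-PM, Tue-PM, Mon-PM, Thu-PM — every shift.
Total cost: 14 + 7 = 21.
No cover costs less than 21.

21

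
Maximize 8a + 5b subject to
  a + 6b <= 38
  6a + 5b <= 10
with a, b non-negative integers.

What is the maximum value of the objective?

10

(a,b)=(0,2): 1·0+6·2=12≤38, 6·0+5·2=10≤10, objective 10.
(a,b)=(1,0): 1·1+6·0=1≤38, 6·1+5·0=6≤10, objective 8.
(a,b)=(0,1): 1·0+6·1=6≤38, 6·0+5·1=5≤10, objective 5.
The best lattice point is (0,2), giving 10.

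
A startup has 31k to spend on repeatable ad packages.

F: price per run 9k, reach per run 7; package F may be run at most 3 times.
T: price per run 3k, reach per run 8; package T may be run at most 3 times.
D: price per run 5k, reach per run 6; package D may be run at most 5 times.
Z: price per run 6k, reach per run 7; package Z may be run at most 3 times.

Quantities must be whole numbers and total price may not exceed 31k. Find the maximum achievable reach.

Take 3×T, 2×D, and 2×Z: price 31 ≤ 31, reach 3·8 + 2·6 + 2·7 = 50.
T has the best ratio (8/3) and is taken to its limit of 3; remaining capacity is filled optimally with the others.

50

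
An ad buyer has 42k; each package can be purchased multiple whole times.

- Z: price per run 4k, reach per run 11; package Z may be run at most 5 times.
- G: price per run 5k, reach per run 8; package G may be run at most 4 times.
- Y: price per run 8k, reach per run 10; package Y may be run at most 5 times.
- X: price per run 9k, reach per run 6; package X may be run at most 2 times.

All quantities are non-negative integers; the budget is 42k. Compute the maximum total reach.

87

This is a bounded integer knapsack.
Z has the best ratio (11/4); taking only Z gives at most 5×11 = 55 (stopped by the supply cap of 5).
Mixing does better — 5×Z and 4×G: price 40 ≤ 42, reach 5·11 + 4·8 = 87.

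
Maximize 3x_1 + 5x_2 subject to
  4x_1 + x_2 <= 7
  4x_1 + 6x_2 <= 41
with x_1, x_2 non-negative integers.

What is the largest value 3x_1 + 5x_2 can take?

30

(x_1,x_2)=(0,6) is feasible, giving 30.
(x_1,x_2)=(0,5) is feasible, giving 25.
The best lattice point is (0,6), giving 30.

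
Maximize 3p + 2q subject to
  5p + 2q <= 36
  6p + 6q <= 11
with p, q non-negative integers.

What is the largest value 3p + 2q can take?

3

(p,q)=(1,0): 5·1+2·0=5≤36, 6·1+6·0=6≤11, objective 3.
(p,q)=(0,1): 5·0+2·1=2≤36, 6·0+6·1=6≤11, objective 2.
(p,q)=(0,0): 5·0+2·0=0≤36, 6·0+6·0=0≤11, objective 0.
Maximum is 3 at (p,q)=(1,0).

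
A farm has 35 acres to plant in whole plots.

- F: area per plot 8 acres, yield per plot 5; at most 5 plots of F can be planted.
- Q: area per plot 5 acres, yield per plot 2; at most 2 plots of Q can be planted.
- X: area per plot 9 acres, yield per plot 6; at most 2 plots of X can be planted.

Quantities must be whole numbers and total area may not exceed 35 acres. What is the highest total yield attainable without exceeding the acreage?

X has the best ratio (6/9); taking only X gives at most 2×6 = 12 (stopped by the supply cap of 2).
Mixing does better — 2×F and 2×X: area 34 ≤ 35, yield 2·5 + 2·6 = 22.

22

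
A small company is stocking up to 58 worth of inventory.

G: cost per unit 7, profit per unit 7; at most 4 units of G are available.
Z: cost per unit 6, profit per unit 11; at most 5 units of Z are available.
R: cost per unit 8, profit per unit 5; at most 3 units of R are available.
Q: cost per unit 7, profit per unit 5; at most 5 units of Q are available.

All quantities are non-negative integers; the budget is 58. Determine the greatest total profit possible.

3×G, 5×Z, and 1×Q: cost 58 ≤ 58, profit 3·7 + 5·11 + 1·5 = 81.
4×G and 5×Z: cost 58 ≤ 58, profit 4·7 + 5·11 = 83.
Best is 83.

83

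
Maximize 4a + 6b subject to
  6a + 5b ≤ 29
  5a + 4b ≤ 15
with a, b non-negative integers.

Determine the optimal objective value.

18

Relaxing integrality, the LP optimum is 22.50 at (a,b) = (0, 3.75), which is not an integer point.
(a,b)=(0,3): 6·0+5·3=15≤29, 5·0+4·3=12≤15, objective 18.
(a,b)=(1,2): 6·1+5·2=16≤29, 5·1+4·2=13≤15, objective 16.
(a,b)=(0,2): 6·0+5·2=10≤29, 5·0+4·2=8≤15, objective 12.
Maximum is 18 at (a,b)=(0,3).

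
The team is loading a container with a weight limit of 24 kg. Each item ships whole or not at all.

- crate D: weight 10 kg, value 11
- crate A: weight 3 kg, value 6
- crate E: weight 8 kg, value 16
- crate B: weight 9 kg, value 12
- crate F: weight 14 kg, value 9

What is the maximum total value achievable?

34

Allowing fractional choices, the relaxed optimum would be about 38.4, but items are indivisible.
crate D + crate A + crate E: weight 10 + 3 + 8 = 21 ≤ 24, value 11 + 6 + 16 = 33.
crate D + crate A + crate B: weight 10 + 3 + 9 = 22 ≤ 24, value 11 + 6 + 12 = 29.
crate A + crate E + crate B: weight 3 + 8 + 9 = 20 ≤ 24, value 6 + 16 + 12 = 34.
Best is crate A, crate E, and crate B with total value 34.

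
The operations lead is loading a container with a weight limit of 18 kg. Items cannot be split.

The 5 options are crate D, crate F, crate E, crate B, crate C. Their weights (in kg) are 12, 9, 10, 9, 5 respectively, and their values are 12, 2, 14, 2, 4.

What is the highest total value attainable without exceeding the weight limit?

18

crate E: weight 10 ≤ 18, value 14.
crate D + crate C: weight 12 + 5 = 17 ≤ 18, value 12 + 4 = 16.
crate E + crate C: weight 10 + 5 = 15 ≤ 18, value 14 + 4 = 18.
Best is crate E and crate C with total value 18.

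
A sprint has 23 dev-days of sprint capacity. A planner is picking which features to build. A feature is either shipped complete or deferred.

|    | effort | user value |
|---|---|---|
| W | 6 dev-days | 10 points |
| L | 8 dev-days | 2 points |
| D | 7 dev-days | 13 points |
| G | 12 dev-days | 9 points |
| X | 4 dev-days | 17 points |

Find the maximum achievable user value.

40

Allowing fractional choices, the relaxed optimum would be about 44.5, but features are indivisible.
W + G + X: effort 6 + 12 + 4 = 22 ≤ 23, user value 10 + 9 + 17 = 36.
D + G + X: effort 7 + 12 + 4 = 23 ≤ 23, user value 13 + 9 + 17 = 39.
W + D + X: effort 6 + 7 + 4 = 17 ≤ 23, user value 10 + 13 + 17 = 40.
Best is W, D, and X with total user value 40.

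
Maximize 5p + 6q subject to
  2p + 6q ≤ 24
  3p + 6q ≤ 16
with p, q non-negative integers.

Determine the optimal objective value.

25

Relaxing integrality, the LP optimum is 26.67 at (p,q) = (5.33, 0), which is not an integer point.
(p,q)=(5,0) is feasible, giving 25.
(p,q)=(4,0) is feasible, giving 20.
No feasible integer point exceeds 25.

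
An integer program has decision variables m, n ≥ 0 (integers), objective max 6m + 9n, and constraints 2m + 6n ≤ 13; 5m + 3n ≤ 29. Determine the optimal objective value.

30

The continuous relaxation peaks at (5.62, 0.292) with value 36.38; rounding to a feasible lattice point costs some objective.
(m,n)=(5,0): 2·5+6·0=10≤13, 5·5+3·0=25≤29, objective 30.
(m,n)=(4,0): 2·4+6·0=8≤13, 5·4+3·0=20≤29, objective 24.
No feasible integer point exceeds 30.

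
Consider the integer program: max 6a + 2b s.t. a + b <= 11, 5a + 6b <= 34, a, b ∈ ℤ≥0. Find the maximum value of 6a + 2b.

Relaxing integrality, the LP optimum is 40.80 at (a,b) = (6.8, 0), which is not an integer point.
(a,b)=(6,0): 1·6+1·0=6≤11, 5·6+6·0=30≤34, objective 36.
(a,b)=(5,1): 1·5+1·1=6≤11, 5·5+6·1=31≤34, objective 32.
(a,b)=(5,0): 1·5+1·0=5≤11, 5·5+6·0=25≤34, objective 30.
No feasible integer point exceeds 36.

36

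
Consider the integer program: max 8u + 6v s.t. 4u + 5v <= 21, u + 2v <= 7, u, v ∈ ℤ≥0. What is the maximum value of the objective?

40

The continuous relaxation peaks at (5.25, 0) with value 42.00; rounding to a feasible lattice point costs some objective.
(u,v)=(5,0): 4·5+5·0=20≤21, 1·5+2·0=5≤7, objective 40.
(u,v)=(4,1): 4·4+5·1=21≤21, 1·4+2·1=6≤7, objective 38.
(u,v)=(4,0): 4·4+5·0=16≤21, 1·4+2·0=4≤7, objective 32.
Maximum is 40 at (u,v)=(5,0).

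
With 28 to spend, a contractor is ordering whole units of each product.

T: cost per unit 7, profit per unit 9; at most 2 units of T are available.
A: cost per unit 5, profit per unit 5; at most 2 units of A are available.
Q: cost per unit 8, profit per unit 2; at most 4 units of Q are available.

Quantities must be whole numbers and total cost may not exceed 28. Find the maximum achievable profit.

28

2×T and 2×A: cost 24 ≤ 28, profit 2·9 + 2·5 = 28.
2×T, 1×A, and 1×Q: cost 27 ≤ 28, profit 2·9 + 1·5 + 1·2 = 25.
Best is 28.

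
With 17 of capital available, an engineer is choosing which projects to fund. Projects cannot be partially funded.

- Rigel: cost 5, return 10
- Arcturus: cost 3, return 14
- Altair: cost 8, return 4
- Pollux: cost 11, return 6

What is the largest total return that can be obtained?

Allowing fractional choices, the relaxed optimum would be about 28.9, but projects are indivisible.
Rigel + Arcturus: cost 5 + 3 = 8 ≤ 17, return 10 + 14 = 24.
Rigel + Arcturus + Altair: cost 5 + 3 + 8 = 16 ≤ 17, return 10 + 14 + 4 = 28.
Arcturus + Pollux: cost 3 + 11 = 14 ≤ 17, return 14 + 6 = 20.
Best is Rigel, Arcturus, and Altair with total return 28.

28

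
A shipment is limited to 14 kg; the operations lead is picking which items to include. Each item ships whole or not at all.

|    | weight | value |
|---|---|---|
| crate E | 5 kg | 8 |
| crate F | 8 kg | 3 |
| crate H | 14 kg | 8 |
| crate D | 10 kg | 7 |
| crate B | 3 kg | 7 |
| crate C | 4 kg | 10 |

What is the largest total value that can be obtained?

25

Allowing fractional choices, the relaxed optimum would be about 26.4, but items are indivisible.
crate E + crate B + crate C: weight 5 + 3 + 4 = 12 ≤ 14, value 8 + 7 + 10 = 25.
crate B + crate C: weight 3 + 4 = 7 ≤ 14, value 7 + 10 = 17.
crate E + crate C: weight 5 + 4 = 9 ≤ 14, value 8 + 10 = 18.
Best is crate E, crate B, and crate C with total value 25.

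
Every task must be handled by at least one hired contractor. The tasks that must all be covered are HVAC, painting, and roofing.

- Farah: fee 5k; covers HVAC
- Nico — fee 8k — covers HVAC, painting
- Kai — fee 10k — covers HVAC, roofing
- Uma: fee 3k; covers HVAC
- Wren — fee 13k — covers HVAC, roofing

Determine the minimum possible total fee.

This is a weighted set-cover instance.
Choose Nico and Kai: together they cover HVAC, painting, roofing — every task.
Total fee: 8 + 10 = 18.

18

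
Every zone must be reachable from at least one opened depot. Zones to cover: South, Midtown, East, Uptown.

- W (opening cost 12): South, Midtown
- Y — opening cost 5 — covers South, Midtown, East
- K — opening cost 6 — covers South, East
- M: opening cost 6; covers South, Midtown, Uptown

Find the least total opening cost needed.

11

Choose Y and M: together they cover South, Midtown, East, Uptown — every zone.
Total opening cost: 5 + 6 = 11.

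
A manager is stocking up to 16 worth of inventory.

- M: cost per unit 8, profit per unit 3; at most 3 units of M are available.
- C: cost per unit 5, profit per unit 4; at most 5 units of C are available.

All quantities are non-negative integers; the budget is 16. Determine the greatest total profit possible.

C has the best ratio (4/5); taking only C gives at most 3×4 = 12 (stopped by the cost limit).
Optimal: 3×C: cost 15 ≤ 16, profit 3·4 = 12.

12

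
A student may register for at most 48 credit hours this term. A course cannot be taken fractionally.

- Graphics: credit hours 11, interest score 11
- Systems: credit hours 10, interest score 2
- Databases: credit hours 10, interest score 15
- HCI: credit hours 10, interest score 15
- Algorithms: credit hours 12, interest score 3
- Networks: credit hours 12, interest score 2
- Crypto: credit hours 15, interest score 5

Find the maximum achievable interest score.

46

Allowing fractional choices, the relaxed optimum would be about 46.5, but courses are indivisible.
Graphics + Systems + Databases + HCI: credit hours 11 + 10 + 10 + 10 = 41 ≤ 48, interest score 11 + 2 + 15 + 15 = 43.
Graphics + Databases + HCI + Algorithms: credit hours 11 + 10 + 10 + 12 = 43 ≤ 48, interest score 11 + 15 + 15 + 3 = 44.
Graphics + Databases + HCI + Crypto: credit hours 11 + 10 + 10 + 15 = 46 ≤ 48, interest score 11 + 15 + 15 + 5 = 46.
Best is Graphics, Databases, HCI, and Crypto with total interest score 46.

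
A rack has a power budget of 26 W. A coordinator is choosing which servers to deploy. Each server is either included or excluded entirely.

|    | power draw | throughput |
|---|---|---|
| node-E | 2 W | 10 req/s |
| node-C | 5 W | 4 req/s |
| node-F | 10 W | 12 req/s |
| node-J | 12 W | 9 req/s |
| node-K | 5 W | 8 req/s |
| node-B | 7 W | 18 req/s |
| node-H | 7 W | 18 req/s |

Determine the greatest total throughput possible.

Allowing fractional choices, the relaxed optimum would be about 60.0, but servers are indivisible.
node-E + node-K + node-B + node-H: power draw 2 + 5 + 7 + 7 = 21 ≤ 26, throughput 10 + 8 + 18 + 18 = 54.
node-E + node-C + node-K + node-B + node-H: power draw 2 + 5 + 5 + 7 + 7 = 26 ≤ 26, throughput 10 + 4 + 8 + 18 + 18 = 58.
node-E + node-F + node-B + node-H: power draw 2 + 10 + 7 + 7 = 26 ≤ 26, throughput 10 + 12 + 18 + 18 = 58.
The maximum throughput is 58; one optimal choice is node-E, node-F, node-B, and node-H.

58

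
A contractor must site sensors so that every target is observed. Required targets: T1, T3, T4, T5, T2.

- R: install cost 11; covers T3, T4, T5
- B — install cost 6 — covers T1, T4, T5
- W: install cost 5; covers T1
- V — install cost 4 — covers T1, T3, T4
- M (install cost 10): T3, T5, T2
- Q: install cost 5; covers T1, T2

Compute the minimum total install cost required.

This is a weighted set-cover instance.
Choose V and M: together they cover T1, T3, T4, T5, T2 — every target.
Total install cost: 4 + 10 = 14.

14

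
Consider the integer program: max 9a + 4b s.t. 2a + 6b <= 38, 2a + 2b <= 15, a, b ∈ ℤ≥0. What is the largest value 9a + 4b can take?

The continuous relaxation peaks at (7.5, 0) with value 67.50; rounding to a feasible lattice point costs some objective.
(a,b)=(7,0): 2·7+6·0=14≤38, 2·7+2·0=14≤15, objective 63.
(a,b)=(6,1): 2·6+6·1=18≤38, 2·6+2·1=14≤15, objective 58.
(a,b)=(6,0): 2·6+6·0=12≤38, 2·6+2·0=12≤15, objective 54.
The best lattice point is (7,0), giving 63.

63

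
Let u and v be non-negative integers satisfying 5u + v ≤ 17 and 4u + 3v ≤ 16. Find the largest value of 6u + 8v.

40

The continuous relaxation peaks at (0, 5.33) with value 42.67; rounding to a feasible lattice point costs some objective.
(u,v)=(0,5): 5·0+1·5=5≤17, 4·0+3·5=15≤16, objective 40.
(u,v)=(1,4): 5·1+1·4=9≤17, 4·1+3·4=16≤16, objective 38.
(u,v)=(0,4): 5·0+1·4=4≤17, 4·0+3·4=12≤16, objective 32.
The best lattice point is (0,5), giving 40.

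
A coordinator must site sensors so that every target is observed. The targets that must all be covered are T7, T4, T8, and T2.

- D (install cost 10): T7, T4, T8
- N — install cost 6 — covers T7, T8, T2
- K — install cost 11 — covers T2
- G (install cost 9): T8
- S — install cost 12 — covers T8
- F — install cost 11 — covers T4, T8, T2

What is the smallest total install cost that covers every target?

16

Choose D and N: together they cover T7, T4, T8, T2 — every target.
Total install cost: 10 + 6 = 16.
No cover costs less than 16.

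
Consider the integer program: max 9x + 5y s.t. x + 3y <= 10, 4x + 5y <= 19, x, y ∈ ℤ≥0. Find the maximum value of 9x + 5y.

Relaxing integrality, the LP optimum is 42.75 at (x,y) = (4.75, 0), which is not an integer point.
(x,y)=(4,0) is feasible, giving 36.
(x,y)=(3,1) is feasible, giving 32.
(x,y)=(3,0) is feasible, giving 27.
Maximum is 36 at (x,y)=(4,0).

36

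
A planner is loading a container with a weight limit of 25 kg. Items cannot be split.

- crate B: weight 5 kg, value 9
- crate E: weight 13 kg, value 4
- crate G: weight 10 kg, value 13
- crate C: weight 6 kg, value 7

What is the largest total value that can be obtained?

29

Treat it as a binary knapsack problem.
Take crate B, crate G, and crate C: weight 5 + 10 + 6 = 21 ≤ 25, value 9 + 13 + 7 = 29.
No other feasible combination does better.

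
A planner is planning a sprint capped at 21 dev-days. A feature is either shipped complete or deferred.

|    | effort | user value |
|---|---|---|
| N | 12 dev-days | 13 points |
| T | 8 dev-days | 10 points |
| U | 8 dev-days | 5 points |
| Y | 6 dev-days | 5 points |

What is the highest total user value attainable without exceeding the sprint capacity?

23

Treat it as a binary knapsack problem.
N + T: effort 12 + 8 = 20 ≤ 21, user value 13 + 10 = 23.
N + Y: effort 12 + 6 = 18 ≤ 21, user value 13 + 5 = 18.
N + U: effort 12 + 8 = 20 ≤ 21, user value 13 + 5 = 18.
Best is N and T with total user value 23.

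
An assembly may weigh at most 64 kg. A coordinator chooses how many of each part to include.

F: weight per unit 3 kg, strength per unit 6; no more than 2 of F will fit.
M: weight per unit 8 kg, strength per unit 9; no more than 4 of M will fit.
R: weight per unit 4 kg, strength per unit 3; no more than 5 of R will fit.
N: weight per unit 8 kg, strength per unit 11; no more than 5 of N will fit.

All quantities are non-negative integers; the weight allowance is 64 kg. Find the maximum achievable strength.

This is a bounded integer knapsack.
2×F, 2×M, and 5×N: weight 62 ≤ 64, strength 2·6 + 2·9 + 5·11 = 85.
2×F, 3×M, and 4×N: weight 62 ≤ 64, strength 2·6 + 3·9 + 4·11 = 83.
Best is 85.

85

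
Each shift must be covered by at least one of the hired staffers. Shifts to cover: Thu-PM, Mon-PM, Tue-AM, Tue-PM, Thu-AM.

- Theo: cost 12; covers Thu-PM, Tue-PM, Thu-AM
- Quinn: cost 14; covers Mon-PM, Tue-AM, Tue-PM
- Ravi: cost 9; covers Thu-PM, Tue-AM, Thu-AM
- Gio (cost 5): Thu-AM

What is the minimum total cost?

Choose Quinn and Ravi: together they cover Thu-PM, Mon-PM, Tue-AM, Tue-PM, Thu-AM — every shift.
Total cost: 14 + 9 = 23.
No cover costs less than 23.

23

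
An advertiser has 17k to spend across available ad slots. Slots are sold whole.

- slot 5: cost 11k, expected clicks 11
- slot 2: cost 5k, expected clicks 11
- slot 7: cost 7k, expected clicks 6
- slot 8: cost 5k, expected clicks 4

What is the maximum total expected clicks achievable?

slot 2 + slot 7 + slot 8: cost 5 + 7 + 5 = 17 ≤ 17, expected clicks 11 + 6 + 4 = 21.
slot 5 + slot 2: cost 11 + 5 = 16 ≤ 17, expected clicks 11 + 11 = 22.
slot 2 + slot 7: cost 5 + 7 = 12 ≤ 17, expected clicks 11 + 6 = 17.
Best is slot 5 and slot 2 with total expected clicks 22.

22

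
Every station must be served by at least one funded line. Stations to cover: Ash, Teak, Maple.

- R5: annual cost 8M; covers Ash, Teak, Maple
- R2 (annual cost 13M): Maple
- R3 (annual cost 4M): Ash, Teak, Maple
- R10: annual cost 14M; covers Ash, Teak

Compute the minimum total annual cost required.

4

This is a weighted set-cover instance.
R3 alone covers Ash, Teak, Maple — every station.
Total annual cost: 4.
No cover costs less than 4.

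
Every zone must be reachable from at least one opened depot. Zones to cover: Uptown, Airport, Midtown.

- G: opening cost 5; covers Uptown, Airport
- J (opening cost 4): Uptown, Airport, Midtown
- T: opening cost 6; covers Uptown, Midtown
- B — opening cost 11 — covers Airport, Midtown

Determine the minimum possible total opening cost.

J alone covers Uptown, Airport, Midtown — every zone.
Total opening cost: 4.
No cover costs less than 4.

4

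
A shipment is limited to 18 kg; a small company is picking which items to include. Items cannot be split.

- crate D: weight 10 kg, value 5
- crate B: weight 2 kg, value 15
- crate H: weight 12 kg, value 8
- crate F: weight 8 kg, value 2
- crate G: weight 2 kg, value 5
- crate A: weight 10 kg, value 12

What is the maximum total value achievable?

32

crate B + crate G + crate A: weight 2 + 2 + 10 = 14 ≤ 18, value 15 + 5 + 12 = 32.
crate B + crate A: weight 2 + 10 = 12 ≤ 18, value 15 + 12 = 27.
crate B + crate H + crate G: weight 2 + 12 + 2 = 16 ≤ 18, value 15 + 8 + 5 = 28.
Best is crate B, crate G, and crate A with total value 32.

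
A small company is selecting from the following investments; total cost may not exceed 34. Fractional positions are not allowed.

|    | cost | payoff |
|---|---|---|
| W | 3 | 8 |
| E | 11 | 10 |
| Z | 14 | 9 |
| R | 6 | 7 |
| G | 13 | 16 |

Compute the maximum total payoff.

41

Take W, E, R, and G: cost 3 + 11 + 6 + 13 = 33 ≤ 34, payoff 8 + 10 + 7 + 16 = 41.
No other feasible combination does better.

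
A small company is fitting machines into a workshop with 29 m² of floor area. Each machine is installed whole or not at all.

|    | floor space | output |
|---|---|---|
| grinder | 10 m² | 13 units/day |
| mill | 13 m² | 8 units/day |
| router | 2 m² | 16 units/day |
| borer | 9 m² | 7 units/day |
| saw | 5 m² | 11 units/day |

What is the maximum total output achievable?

Allowing fractional choices, the relaxed optimum would be about 48.8, but machines are indivisible.
grinder + router + borer + saw: floor space 10 + 2 + 9 + 5 = 26 ≤ 29, output 13 + 16 + 7 + 11 = 47.
mill + router + borer + saw: floor space 13 + 2 + 9 + 5 = 29 ≤ 29, output 8 + 16 + 7 + 11 = 42.
Best is grinder, router, borer, and saw with total output 47.

47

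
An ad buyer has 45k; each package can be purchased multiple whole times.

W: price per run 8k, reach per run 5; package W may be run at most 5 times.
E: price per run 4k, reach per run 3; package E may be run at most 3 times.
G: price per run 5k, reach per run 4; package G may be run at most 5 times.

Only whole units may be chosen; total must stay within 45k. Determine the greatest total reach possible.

G has the best ratio (4/5); taking only G gives at most 5×4 = 20 (stopped by the supply cap of 5).
Mixing does better — 1×W, 3×E, and 5×G: price 45 ≤ 45, reach 1·5 + 3·3 + 5·4 = 34.

34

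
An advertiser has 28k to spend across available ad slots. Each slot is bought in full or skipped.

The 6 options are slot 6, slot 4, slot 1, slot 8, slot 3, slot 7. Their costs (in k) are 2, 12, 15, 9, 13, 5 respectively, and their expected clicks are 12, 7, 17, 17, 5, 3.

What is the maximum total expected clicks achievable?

46

Treat it as a binary knapsack problem.
slot 6 + slot 4 + slot 8: cost 2 + 12 + 9 = 23 ≤ 28, expected clicks 12 + 7 + 17 = 36.
slot 6 + slot 4 + slot 8 + slot 7: cost 2 + 12 + 9 + 5 = 28 ≤ 28, expected clicks 12 + 7 + 17 + 3 = 39.
slot 6 + slot 1 + slot 8: cost 2 + 15 + 9 = 26 ≤ 28, expected clicks 12 + 17 + 17 = 46.
Best is slot 6, slot 1, and slot 8 with total expected clicks 46.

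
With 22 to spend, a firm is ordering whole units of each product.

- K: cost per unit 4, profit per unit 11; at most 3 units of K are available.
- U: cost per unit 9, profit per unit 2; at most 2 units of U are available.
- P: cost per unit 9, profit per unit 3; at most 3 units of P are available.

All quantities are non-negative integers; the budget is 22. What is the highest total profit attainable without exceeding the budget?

36

3×K and 1×P: cost 21 ≤ 22, profit 3·11 + 1·3 = 36.
3×K and 1×U: cost 21 ≤ 22, profit 3·11 + 1·2 = 35.
Best is 36.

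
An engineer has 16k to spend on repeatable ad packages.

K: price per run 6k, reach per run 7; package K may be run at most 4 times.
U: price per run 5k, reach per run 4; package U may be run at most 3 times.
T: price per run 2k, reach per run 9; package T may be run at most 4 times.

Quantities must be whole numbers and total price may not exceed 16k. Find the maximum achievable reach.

43

This is a bounded integer knapsack.
Take 1×K and 4×T: price 14 ≤ 16, reach 1·7 + 4·9 = 43.
T has the best ratio (9/2) and is taken to its limit of 4; remaining capacity is filled optimally with the others.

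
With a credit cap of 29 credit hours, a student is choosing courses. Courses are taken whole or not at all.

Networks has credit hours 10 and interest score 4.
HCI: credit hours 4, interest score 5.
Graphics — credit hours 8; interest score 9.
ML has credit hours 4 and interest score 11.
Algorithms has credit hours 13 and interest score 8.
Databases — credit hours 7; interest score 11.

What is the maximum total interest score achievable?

36

Treat it as a binary knapsack problem.
Allowing fractional choices, the relaxed optimum would be about 39.7, but courses are indivisible.
HCI + Graphics + ML + Databases: credit hours 4 + 8 + 4 + 7 = 23 ≤ 29, interest score 5 + 9 + 11 + 11 = 36.
Networks + Graphics + ML + Databases: credit hours 10 + 8 + 4 + 7 = 29 ≤ 29, interest score 4 + 9 + 11 + 11 = 35.
HCI + ML + Algorithms + Databases: credit hours 4 + 4 + 13 + 7 = 28 ≤ 29, interest score 5 + 11 + 8 + 11 = 35.
Best is HCI, Graphics, ML, and Databases with total interest score 36.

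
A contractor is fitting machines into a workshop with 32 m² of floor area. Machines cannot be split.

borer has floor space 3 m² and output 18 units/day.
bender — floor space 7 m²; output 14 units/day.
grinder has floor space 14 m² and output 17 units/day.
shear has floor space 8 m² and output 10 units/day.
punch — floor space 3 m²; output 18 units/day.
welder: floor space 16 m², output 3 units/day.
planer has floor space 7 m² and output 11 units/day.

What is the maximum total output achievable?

71

borer + bender + shear + punch + planer: floor space 3 + 7 + 8 + 3 + 7 = 28 ≤ 32, output 18 + 14 + 10 + 18 + 11 = 71.
borer + bender + grinder + punch: floor space 3 + 7 + 14 + 3 = 27 ≤ 32, output 18 + 14 + 17 + 18 = 67.
Best is borer, bender, shear, punch, and planer with total output 71.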